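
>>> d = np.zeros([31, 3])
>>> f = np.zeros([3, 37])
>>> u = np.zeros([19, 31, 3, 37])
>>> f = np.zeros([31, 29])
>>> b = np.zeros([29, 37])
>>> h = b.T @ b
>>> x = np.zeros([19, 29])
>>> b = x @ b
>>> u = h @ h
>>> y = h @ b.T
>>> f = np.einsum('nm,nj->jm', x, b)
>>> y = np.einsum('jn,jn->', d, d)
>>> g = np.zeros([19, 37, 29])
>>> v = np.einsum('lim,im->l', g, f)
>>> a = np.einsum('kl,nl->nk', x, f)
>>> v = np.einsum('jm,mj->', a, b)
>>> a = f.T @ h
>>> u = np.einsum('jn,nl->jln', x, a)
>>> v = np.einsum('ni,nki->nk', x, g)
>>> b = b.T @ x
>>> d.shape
(31, 3)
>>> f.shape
(37, 29)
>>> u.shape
(19, 37, 29)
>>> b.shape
(37, 29)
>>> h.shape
(37, 37)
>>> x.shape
(19, 29)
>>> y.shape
()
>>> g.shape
(19, 37, 29)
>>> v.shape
(19, 37)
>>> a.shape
(29, 37)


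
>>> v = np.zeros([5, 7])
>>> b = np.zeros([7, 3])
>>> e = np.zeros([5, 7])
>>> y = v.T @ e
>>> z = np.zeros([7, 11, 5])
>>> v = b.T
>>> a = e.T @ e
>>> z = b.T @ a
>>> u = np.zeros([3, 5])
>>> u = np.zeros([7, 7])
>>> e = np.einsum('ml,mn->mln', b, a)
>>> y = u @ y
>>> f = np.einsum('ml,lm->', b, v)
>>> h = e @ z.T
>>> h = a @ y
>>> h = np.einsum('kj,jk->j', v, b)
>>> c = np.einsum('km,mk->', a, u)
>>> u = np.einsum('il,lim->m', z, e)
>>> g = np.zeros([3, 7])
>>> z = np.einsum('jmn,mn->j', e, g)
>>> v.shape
(3, 7)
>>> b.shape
(7, 3)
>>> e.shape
(7, 3, 7)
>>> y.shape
(7, 7)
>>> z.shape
(7,)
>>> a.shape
(7, 7)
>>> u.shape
(7,)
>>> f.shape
()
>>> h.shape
(7,)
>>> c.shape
()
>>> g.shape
(3, 7)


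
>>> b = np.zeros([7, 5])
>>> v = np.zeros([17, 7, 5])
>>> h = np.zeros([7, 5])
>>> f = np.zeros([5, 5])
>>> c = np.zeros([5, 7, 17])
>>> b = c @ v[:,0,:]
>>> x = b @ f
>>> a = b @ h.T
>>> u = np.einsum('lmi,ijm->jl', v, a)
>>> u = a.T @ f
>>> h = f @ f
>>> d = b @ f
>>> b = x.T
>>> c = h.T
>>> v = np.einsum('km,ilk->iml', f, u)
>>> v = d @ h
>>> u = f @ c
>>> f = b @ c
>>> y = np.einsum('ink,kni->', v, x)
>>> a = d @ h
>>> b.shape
(5, 7, 5)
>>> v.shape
(5, 7, 5)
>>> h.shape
(5, 5)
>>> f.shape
(5, 7, 5)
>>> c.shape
(5, 5)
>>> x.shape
(5, 7, 5)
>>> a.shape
(5, 7, 5)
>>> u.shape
(5, 5)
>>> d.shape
(5, 7, 5)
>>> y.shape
()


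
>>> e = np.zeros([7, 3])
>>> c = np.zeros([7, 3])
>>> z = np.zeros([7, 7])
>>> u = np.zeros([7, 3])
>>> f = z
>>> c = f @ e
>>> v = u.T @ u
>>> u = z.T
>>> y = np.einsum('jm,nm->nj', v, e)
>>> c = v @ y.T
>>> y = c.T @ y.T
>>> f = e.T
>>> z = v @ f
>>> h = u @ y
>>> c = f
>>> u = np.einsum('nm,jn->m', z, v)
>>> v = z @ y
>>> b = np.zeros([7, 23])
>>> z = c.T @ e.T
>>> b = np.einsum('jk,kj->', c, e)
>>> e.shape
(7, 3)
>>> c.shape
(3, 7)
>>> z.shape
(7, 7)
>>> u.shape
(7,)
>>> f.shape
(3, 7)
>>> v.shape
(3, 7)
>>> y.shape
(7, 7)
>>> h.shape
(7, 7)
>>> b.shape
()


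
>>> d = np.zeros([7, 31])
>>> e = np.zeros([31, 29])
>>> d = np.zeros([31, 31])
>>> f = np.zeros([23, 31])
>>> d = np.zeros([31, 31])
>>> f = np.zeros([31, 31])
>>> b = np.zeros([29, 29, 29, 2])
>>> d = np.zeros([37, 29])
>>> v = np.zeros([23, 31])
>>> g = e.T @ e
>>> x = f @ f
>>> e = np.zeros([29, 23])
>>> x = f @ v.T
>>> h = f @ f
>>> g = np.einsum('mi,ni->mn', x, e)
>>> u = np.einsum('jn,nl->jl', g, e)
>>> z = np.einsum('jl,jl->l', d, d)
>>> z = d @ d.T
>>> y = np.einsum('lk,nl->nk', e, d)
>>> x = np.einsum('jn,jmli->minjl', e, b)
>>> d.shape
(37, 29)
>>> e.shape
(29, 23)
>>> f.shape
(31, 31)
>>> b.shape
(29, 29, 29, 2)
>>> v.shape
(23, 31)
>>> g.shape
(31, 29)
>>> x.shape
(29, 2, 23, 29, 29)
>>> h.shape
(31, 31)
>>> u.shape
(31, 23)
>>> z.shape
(37, 37)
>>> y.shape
(37, 23)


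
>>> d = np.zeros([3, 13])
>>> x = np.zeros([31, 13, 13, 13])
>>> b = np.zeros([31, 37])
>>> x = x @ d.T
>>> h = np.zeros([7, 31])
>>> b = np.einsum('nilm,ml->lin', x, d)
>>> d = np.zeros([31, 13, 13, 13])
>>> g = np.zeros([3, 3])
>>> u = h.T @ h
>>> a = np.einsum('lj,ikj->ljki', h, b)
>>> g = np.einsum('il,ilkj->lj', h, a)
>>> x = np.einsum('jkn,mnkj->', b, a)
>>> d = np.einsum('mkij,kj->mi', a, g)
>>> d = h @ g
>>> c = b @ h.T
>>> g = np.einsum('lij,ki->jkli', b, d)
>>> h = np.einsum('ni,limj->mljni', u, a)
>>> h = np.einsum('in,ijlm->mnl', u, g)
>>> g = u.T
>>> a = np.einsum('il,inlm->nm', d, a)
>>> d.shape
(7, 13)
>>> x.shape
()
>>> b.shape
(13, 13, 31)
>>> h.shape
(13, 31, 13)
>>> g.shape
(31, 31)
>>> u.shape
(31, 31)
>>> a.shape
(31, 13)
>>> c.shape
(13, 13, 7)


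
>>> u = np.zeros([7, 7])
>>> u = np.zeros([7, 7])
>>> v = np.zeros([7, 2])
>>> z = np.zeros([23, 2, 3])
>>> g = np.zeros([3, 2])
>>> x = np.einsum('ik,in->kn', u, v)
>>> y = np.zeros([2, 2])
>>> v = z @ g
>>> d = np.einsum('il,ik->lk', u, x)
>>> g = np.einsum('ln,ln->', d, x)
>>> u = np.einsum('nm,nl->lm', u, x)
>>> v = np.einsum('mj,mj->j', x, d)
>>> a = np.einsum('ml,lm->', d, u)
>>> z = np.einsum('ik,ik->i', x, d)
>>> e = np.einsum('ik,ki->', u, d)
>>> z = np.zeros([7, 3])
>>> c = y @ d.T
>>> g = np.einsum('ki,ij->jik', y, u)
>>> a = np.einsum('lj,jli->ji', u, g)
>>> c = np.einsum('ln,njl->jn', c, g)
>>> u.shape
(2, 7)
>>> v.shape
(2,)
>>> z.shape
(7, 3)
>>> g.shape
(7, 2, 2)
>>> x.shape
(7, 2)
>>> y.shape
(2, 2)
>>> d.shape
(7, 2)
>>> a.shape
(7, 2)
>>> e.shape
()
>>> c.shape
(2, 7)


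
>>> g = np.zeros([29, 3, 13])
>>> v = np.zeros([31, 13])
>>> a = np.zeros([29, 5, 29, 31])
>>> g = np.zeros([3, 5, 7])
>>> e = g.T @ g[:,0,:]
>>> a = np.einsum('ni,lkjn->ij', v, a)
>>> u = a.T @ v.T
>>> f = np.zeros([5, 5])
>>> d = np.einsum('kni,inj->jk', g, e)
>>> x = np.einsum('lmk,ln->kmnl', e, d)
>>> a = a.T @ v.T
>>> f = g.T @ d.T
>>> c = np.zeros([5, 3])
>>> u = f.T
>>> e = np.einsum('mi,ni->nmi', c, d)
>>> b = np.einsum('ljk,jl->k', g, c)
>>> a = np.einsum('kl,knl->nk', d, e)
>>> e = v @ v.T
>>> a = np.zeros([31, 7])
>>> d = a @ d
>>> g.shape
(3, 5, 7)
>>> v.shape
(31, 13)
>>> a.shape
(31, 7)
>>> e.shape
(31, 31)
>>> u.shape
(7, 5, 7)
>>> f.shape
(7, 5, 7)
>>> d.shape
(31, 3)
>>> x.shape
(7, 5, 3, 7)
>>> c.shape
(5, 3)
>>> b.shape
(7,)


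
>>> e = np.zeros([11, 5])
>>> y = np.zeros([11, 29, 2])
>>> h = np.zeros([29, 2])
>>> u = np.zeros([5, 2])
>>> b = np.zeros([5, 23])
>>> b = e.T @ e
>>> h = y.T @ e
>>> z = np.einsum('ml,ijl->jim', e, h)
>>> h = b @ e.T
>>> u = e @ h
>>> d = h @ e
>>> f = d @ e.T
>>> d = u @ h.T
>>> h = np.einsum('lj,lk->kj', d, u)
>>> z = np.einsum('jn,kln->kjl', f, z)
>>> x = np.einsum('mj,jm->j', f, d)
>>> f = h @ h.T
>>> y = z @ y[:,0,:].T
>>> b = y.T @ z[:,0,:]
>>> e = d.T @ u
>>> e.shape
(5, 11)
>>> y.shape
(29, 5, 11)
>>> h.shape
(11, 5)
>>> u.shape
(11, 11)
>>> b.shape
(11, 5, 2)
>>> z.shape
(29, 5, 2)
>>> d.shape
(11, 5)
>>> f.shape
(11, 11)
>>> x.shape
(11,)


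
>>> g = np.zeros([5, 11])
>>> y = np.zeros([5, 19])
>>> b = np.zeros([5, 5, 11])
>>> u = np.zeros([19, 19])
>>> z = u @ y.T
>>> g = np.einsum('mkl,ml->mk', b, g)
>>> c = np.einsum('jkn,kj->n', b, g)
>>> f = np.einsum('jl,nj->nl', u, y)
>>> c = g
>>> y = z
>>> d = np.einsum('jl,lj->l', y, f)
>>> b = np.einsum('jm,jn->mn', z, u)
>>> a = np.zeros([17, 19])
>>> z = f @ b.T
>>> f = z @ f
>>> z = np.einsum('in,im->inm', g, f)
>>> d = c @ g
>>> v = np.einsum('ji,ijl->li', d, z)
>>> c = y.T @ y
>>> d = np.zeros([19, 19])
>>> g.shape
(5, 5)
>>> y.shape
(19, 5)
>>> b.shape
(5, 19)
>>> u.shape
(19, 19)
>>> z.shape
(5, 5, 19)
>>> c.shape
(5, 5)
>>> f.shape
(5, 19)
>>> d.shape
(19, 19)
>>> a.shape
(17, 19)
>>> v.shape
(19, 5)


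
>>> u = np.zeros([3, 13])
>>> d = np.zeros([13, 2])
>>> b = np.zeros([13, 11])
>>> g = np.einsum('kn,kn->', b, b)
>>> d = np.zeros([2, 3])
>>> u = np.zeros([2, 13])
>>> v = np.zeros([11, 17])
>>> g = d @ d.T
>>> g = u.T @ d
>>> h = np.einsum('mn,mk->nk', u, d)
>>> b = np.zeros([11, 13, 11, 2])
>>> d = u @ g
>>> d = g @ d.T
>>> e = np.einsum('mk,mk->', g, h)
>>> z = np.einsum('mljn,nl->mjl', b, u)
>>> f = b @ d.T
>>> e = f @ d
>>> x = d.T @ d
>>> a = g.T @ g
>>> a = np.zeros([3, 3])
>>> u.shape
(2, 13)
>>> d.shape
(13, 2)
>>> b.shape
(11, 13, 11, 2)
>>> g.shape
(13, 3)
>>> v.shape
(11, 17)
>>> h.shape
(13, 3)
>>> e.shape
(11, 13, 11, 2)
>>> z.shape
(11, 11, 13)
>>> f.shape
(11, 13, 11, 13)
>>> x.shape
(2, 2)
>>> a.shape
(3, 3)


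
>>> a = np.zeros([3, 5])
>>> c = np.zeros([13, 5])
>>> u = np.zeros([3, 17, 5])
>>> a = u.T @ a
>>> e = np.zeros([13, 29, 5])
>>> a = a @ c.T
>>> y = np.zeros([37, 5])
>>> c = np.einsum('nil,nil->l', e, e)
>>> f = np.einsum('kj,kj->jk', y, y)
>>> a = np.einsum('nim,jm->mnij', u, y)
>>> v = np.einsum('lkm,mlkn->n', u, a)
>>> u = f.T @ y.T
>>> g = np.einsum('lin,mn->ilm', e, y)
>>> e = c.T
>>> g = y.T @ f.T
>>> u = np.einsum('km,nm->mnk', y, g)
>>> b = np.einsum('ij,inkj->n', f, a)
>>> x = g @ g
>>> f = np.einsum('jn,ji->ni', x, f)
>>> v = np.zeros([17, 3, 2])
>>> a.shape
(5, 3, 17, 37)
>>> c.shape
(5,)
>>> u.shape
(5, 5, 37)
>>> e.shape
(5,)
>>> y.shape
(37, 5)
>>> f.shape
(5, 37)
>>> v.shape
(17, 3, 2)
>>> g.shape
(5, 5)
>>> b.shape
(3,)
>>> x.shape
(5, 5)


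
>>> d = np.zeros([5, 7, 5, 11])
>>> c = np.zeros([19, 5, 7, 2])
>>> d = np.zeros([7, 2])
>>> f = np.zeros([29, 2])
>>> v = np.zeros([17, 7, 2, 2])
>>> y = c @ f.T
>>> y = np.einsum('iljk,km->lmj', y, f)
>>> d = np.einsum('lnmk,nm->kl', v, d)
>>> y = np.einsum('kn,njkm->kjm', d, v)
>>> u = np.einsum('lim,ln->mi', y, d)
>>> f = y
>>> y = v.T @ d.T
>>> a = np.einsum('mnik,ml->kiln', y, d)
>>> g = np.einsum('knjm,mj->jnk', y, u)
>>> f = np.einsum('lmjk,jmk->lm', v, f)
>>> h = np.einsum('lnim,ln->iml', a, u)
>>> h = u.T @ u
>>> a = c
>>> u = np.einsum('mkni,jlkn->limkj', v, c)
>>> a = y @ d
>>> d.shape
(2, 17)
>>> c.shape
(19, 5, 7, 2)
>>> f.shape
(17, 7)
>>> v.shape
(17, 7, 2, 2)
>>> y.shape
(2, 2, 7, 2)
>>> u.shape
(5, 2, 17, 7, 19)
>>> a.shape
(2, 2, 7, 17)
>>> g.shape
(7, 2, 2)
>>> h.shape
(7, 7)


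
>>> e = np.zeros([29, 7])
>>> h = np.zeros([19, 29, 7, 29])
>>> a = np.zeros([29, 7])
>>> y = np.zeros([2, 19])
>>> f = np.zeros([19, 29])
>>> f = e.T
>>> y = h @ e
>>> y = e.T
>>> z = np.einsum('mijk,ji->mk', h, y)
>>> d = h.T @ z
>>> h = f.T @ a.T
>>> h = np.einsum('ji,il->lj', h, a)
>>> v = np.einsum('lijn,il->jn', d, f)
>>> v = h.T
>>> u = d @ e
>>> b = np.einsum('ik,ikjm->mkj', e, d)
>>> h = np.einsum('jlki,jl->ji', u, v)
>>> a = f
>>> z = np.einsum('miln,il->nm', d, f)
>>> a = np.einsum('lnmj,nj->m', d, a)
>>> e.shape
(29, 7)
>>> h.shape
(29, 7)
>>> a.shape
(29,)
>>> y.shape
(7, 29)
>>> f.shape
(7, 29)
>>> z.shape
(29, 29)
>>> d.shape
(29, 7, 29, 29)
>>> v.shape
(29, 7)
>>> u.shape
(29, 7, 29, 7)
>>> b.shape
(29, 7, 29)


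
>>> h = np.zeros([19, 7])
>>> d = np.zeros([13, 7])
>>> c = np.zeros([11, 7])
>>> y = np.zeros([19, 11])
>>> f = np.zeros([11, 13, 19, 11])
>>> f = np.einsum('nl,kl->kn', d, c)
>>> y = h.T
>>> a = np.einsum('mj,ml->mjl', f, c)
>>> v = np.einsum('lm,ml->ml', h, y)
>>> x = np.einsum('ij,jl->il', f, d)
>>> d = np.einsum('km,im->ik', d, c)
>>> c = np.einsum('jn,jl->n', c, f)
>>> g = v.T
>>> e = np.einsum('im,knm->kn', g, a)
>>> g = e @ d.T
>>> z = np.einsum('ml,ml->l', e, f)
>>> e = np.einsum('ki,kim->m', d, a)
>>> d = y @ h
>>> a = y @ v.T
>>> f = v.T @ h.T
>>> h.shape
(19, 7)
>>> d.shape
(7, 7)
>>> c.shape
(7,)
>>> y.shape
(7, 19)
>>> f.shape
(19, 19)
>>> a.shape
(7, 7)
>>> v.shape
(7, 19)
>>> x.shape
(11, 7)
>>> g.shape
(11, 11)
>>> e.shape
(7,)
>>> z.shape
(13,)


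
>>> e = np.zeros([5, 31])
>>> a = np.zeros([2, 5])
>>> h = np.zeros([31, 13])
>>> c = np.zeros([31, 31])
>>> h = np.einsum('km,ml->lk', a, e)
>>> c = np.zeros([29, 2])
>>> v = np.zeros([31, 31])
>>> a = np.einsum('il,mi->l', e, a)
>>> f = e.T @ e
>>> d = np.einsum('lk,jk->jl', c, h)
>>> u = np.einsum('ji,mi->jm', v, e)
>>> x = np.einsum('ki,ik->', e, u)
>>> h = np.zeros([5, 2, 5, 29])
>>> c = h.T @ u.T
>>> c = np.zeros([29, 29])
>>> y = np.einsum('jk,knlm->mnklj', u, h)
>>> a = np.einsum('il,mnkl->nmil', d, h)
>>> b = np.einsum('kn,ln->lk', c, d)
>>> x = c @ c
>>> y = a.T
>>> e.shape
(5, 31)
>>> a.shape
(2, 5, 31, 29)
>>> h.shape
(5, 2, 5, 29)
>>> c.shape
(29, 29)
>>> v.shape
(31, 31)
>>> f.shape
(31, 31)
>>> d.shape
(31, 29)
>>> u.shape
(31, 5)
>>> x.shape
(29, 29)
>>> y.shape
(29, 31, 5, 2)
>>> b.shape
(31, 29)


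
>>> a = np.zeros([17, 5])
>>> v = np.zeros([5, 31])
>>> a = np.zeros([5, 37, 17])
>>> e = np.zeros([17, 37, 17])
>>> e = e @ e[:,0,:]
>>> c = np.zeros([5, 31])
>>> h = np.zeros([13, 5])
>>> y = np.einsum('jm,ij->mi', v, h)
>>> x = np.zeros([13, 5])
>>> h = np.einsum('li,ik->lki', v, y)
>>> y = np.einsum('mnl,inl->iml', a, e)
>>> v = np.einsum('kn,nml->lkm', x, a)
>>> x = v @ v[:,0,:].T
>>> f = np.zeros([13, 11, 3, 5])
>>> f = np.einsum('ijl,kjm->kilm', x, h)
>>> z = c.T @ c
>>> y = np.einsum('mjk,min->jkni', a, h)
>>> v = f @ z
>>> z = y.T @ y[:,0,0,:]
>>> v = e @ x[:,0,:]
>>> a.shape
(5, 37, 17)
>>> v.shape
(17, 37, 17)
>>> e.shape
(17, 37, 17)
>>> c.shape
(5, 31)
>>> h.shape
(5, 13, 31)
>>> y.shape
(37, 17, 31, 13)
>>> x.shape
(17, 13, 17)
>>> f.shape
(5, 17, 17, 31)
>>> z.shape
(13, 31, 17, 13)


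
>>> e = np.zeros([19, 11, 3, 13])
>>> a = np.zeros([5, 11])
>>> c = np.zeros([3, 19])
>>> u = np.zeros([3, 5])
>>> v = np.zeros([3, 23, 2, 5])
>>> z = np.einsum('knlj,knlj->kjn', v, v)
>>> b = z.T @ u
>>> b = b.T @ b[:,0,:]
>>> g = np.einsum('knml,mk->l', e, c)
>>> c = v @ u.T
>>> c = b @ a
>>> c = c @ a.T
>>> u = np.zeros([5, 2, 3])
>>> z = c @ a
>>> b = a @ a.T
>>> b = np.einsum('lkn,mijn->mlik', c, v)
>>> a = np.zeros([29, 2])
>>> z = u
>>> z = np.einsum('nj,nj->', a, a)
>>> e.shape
(19, 11, 3, 13)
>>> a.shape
(29, 2)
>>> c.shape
(5, 5, 5)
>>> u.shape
(5, 2, 3)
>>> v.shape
(3, 23, 2, 5)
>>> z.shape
()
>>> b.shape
(3, 5, 23, 5)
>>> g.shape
(13,)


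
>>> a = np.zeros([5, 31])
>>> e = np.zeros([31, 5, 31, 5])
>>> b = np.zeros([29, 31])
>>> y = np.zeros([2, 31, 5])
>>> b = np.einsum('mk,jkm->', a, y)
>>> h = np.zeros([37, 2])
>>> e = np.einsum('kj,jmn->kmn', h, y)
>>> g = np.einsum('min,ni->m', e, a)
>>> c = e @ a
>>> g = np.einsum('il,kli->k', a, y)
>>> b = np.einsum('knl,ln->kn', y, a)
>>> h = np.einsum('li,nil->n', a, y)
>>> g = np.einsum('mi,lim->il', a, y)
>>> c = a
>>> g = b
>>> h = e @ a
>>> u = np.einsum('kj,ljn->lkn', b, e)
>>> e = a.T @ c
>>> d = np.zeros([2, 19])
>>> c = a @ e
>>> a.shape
(5, 31)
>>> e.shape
(31, 31)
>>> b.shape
(2, 31)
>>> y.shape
(2, 31, 5)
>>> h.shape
(37, 31, 31)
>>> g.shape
(2, 31)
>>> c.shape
(5, 31)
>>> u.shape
(37, 2, 5)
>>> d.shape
(2, 19)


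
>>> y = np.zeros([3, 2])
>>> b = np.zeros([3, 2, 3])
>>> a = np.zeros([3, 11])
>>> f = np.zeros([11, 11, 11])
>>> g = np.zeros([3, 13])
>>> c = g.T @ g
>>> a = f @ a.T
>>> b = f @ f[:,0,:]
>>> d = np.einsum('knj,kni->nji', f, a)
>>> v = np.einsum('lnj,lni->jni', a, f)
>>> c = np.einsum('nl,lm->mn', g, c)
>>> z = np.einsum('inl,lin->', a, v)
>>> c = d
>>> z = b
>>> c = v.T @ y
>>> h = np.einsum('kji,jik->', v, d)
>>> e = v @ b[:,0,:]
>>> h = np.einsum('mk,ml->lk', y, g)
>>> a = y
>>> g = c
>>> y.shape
(3, 2)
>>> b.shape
(11, 11, 11)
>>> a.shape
(3, 2)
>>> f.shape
(11, 11, 11)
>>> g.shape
(11, 11, 2)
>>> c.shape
(11, 11, 2)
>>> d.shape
(11, 11, 3)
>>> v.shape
(3, 11, 11)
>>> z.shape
(11, 11, 11)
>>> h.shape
(13, 2)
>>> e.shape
(3, 11, 11)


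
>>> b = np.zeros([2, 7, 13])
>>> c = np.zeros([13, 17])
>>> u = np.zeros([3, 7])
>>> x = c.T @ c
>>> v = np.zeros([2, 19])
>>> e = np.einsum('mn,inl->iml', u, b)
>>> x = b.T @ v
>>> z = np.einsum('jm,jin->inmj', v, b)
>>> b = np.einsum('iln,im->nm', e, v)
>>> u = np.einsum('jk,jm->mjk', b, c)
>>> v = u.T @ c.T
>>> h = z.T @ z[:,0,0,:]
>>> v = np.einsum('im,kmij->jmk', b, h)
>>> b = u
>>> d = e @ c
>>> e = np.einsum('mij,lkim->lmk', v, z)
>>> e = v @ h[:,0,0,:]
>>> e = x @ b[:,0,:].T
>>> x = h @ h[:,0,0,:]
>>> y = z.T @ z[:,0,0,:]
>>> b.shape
(17, 13, 19)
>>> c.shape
(13, 17)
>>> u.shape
(17, 13, 19)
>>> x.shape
(2, 19, 13, 2)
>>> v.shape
(2, 19, 2)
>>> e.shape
(13, 7, 17)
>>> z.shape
(7, 13, 19, 2)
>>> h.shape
(2, 19, 13, 2)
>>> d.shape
(2, 3, 17)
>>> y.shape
(2, 19, 13, 2)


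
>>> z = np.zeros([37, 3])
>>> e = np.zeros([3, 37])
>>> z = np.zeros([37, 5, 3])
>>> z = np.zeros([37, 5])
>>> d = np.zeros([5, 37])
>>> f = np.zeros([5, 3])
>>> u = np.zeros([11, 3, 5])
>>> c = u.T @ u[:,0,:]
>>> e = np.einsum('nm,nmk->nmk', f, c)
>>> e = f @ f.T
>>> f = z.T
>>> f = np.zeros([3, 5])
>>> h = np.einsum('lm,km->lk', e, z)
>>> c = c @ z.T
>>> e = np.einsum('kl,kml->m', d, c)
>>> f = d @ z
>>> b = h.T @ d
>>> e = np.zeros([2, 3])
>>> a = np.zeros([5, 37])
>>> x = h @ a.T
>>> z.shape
(37, 5)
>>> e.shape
(2, 3)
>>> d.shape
(5, 37)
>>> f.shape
(5, 5)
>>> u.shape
(11, 3, 5)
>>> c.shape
(5, 3, 37)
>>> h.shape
(5, 37)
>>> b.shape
(37, 37)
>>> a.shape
(5, 37)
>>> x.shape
(5, 5)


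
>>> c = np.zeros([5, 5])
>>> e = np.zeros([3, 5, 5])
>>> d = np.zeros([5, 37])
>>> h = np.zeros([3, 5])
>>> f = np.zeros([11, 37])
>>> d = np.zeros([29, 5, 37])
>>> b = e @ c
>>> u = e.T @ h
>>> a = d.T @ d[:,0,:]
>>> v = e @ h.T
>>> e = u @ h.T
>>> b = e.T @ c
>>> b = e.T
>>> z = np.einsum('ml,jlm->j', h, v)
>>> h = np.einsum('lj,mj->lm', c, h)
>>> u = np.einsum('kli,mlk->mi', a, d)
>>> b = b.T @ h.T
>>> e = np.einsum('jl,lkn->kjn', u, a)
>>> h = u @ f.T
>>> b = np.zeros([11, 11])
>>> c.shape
(5, 5)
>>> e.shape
(5, 29, 37)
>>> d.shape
(29, 5, 37)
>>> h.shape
(29, 11)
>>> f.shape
(11, 37)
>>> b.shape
(11, 11)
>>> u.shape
(29, 37)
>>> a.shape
(37, 5, 37)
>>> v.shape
(3, 5, 3)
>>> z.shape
(3,)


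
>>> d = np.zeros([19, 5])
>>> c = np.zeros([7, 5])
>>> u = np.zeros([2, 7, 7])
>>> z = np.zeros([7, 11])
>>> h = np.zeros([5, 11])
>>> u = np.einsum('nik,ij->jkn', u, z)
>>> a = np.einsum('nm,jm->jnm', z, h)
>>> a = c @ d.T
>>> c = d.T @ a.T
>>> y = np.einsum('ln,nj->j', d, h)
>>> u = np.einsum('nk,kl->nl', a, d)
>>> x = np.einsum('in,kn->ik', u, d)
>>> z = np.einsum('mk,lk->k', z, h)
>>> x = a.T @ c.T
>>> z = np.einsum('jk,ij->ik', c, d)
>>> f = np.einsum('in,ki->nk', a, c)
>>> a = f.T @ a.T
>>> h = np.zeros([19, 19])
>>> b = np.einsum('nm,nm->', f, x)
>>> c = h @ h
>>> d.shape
(19, 5)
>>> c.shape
(19, 19)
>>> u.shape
(7, 5)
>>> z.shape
(19, 7)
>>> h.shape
(19, 19)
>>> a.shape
(5, 7)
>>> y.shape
(11,)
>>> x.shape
(19, 5)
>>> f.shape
(19, 5)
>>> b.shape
()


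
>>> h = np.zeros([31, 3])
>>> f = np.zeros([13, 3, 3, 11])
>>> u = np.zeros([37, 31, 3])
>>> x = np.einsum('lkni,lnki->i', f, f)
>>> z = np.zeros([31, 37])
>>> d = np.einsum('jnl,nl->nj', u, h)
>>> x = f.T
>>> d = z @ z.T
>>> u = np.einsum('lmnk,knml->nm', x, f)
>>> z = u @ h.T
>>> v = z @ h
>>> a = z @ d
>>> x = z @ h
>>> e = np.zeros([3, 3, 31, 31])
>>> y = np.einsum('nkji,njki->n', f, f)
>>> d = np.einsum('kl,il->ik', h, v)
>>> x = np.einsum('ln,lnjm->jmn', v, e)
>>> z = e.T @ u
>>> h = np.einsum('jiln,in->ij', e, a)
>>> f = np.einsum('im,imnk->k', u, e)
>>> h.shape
(3, 3)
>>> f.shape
(31,)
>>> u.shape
(3, 3)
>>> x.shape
(31, 31, 3)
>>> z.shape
(31, 31, 3, 3)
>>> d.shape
(3, 31)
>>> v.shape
(3, 3)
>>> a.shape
(3, 31)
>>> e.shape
(3, 3, 31, 31)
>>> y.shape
(13,)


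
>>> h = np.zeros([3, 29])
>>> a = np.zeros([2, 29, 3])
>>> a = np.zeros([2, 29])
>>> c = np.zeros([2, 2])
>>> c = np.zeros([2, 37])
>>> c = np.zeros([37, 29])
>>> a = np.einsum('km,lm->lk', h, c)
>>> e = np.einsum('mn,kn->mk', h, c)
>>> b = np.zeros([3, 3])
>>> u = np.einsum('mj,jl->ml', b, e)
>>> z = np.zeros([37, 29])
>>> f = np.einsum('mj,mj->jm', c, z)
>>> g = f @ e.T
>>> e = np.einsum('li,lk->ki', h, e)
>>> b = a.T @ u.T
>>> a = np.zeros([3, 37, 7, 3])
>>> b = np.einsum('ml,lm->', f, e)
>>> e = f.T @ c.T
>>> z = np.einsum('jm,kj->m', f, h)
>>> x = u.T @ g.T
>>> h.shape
(3, 29)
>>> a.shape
(3, 37, 7, 3)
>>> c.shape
(37, 29)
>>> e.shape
(37, 37)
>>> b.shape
()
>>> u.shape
(3, 37)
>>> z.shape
(37,)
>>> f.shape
(29, 37)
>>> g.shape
(29, 3)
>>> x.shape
(37, 29)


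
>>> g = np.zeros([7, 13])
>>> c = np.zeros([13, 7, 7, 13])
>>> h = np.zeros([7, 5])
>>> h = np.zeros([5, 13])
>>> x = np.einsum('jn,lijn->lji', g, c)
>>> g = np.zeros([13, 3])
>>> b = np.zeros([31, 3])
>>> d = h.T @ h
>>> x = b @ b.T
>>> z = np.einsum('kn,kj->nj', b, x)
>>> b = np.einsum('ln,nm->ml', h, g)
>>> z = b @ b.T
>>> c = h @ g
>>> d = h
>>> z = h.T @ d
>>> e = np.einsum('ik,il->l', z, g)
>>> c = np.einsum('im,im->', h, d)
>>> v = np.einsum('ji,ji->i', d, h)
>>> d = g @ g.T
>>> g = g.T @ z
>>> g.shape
(3, 13)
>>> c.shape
()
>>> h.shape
(5, 13)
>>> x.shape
(31, 31)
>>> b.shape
(3, 5)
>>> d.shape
(13, 13)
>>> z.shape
(13, 13)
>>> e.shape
(3,)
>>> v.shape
(13,)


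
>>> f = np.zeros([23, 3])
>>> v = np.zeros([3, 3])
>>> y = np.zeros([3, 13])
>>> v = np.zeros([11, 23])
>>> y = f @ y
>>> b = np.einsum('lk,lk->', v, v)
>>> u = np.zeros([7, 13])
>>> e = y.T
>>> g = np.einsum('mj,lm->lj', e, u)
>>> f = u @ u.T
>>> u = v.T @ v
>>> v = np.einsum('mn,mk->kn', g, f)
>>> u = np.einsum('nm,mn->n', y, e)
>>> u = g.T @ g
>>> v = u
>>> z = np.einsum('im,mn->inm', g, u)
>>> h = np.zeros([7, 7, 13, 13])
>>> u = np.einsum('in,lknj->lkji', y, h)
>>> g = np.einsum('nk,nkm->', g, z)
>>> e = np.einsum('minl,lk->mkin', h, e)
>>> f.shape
(7, 7)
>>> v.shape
(23, 23)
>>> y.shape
(23, 13)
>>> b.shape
()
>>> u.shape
(7, 7, 13, 23)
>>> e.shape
(7, 23, 7, 13)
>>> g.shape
()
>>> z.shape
(7, 23, 23)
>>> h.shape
(7, 7, 13, 13)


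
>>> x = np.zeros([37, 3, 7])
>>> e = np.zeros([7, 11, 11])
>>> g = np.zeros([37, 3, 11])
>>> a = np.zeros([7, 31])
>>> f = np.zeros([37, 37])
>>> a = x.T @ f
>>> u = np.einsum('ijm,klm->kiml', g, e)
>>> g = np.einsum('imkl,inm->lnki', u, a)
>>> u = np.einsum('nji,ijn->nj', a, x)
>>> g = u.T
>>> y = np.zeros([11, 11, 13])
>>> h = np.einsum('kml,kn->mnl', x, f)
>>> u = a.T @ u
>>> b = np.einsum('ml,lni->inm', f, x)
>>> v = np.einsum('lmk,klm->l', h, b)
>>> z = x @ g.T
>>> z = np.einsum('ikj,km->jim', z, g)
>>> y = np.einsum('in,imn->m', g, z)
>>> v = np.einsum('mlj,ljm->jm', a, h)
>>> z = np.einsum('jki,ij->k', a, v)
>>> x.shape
(37, 3, 7)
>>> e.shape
(7, 11, 11)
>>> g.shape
(3, 7)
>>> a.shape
(7, 3, 37)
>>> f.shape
(37, 37)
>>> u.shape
(37, 3, 3)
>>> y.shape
(37,)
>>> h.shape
(3, 37, 7)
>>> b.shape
(7, 3, 37)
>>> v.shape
(37, 7)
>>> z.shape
(3,)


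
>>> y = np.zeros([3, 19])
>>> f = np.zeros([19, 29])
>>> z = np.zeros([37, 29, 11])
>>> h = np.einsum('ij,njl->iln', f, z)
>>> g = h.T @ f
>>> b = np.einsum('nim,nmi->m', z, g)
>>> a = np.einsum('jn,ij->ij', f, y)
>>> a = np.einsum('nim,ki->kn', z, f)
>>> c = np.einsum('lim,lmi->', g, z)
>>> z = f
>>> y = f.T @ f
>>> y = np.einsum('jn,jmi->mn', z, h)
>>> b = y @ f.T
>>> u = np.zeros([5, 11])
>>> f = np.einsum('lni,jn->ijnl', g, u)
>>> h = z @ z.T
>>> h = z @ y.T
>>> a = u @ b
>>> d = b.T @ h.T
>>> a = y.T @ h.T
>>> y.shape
(11, 29)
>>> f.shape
(29, 5, 11, 37)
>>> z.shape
(19, 29)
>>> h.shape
(19, 11)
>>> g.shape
(37, 11, 29)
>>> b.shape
(11, 19)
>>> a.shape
(29, 19)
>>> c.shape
()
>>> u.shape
(5, 11)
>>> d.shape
(19, 19)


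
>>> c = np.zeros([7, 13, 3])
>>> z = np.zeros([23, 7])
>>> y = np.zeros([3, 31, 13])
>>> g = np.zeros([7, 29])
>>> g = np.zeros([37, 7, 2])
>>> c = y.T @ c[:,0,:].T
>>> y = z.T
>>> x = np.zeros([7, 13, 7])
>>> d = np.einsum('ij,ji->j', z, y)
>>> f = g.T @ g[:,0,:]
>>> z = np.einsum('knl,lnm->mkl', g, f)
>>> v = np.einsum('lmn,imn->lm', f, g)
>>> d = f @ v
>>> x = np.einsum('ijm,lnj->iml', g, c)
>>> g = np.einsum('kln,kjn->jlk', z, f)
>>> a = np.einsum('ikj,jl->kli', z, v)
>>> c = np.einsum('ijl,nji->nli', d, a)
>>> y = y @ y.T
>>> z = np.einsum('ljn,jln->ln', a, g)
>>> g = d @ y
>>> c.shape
(37, 7, 2)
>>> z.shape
(37, 2)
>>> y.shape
(7, 7)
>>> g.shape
(2, 7, 7)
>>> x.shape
(37, 2, 13)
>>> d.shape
(2, 7, 7)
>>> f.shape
(2, 7, 2)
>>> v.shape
(2, 7)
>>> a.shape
(37, 7, 2)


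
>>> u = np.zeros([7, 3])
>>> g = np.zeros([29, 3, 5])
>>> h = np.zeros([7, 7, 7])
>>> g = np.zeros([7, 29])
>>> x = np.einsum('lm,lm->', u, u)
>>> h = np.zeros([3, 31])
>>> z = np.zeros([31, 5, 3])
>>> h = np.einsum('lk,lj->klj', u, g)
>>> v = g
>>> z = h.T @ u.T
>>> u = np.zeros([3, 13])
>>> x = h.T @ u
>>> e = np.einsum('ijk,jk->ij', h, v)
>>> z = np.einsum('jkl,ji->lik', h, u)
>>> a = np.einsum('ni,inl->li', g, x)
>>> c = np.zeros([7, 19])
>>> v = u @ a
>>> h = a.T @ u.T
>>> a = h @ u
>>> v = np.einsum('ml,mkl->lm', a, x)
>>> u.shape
(3, 13)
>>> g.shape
(7, 29)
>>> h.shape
(29, 3)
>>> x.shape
(29, 7, 13)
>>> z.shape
(29, 13, 7)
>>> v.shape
(13, 29)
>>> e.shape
(3, 7)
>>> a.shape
(29, 13)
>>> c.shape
(7, 19)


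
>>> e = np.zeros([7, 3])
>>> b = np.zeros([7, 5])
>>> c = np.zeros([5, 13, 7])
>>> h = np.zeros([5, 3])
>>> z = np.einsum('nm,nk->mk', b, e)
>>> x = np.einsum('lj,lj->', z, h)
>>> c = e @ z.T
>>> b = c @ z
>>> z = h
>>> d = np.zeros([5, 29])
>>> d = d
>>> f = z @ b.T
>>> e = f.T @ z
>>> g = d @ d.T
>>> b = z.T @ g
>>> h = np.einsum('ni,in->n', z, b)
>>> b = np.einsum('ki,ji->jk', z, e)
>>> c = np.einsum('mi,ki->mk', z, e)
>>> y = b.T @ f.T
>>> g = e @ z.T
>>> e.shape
(7, 3)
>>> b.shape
(7, 5)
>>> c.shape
(5, 7)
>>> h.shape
(5,)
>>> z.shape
(5, 3)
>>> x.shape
()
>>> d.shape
(5, 29)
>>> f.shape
(5, 7)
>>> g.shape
(7, 5)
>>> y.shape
(5, 5)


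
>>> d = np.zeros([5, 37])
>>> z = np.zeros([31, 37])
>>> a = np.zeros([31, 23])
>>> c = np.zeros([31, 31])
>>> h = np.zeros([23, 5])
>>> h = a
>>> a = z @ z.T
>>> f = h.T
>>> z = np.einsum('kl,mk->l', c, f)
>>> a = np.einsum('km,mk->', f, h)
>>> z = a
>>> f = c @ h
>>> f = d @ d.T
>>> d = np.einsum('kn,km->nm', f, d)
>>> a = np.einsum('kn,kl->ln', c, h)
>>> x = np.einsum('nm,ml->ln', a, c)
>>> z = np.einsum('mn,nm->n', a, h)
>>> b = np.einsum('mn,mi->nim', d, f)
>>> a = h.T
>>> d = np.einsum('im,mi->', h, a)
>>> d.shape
()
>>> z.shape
(31,)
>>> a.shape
(23, 31)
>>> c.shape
(31, 31)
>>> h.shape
(31, 23)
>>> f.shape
(5, 5)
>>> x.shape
(31, 23)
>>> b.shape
(37, 5, 5)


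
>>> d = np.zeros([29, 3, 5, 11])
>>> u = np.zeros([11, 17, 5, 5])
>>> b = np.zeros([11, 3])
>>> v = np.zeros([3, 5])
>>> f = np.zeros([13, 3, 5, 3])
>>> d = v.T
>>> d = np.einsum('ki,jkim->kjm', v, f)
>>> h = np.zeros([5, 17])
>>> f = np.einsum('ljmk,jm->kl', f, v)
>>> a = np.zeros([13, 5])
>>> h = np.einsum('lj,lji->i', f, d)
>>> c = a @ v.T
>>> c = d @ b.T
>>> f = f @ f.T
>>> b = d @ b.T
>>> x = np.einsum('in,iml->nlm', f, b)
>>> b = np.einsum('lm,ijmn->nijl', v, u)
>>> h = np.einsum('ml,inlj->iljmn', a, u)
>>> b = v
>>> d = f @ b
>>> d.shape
(3, 5)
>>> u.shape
(11, 17, 5, 5)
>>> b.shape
(3, 5)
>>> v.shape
(3, 5)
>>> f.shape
(3, 3)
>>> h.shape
(11, 5, 5, 13, 17)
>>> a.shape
(13, 5)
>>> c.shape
(3, 13, 11)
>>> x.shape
(3, 11, 13)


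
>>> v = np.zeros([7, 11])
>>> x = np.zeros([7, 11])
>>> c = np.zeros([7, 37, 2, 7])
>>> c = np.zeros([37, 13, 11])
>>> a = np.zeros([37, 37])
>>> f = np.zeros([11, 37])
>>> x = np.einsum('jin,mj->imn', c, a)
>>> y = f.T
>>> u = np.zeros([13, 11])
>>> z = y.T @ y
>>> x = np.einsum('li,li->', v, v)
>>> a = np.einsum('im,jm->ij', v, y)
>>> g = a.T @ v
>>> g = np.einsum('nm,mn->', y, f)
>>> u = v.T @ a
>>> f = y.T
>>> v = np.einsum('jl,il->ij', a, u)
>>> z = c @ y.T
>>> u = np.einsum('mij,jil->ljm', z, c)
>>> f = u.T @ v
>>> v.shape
(11, 7)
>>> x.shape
()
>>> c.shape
(37, 13, 11)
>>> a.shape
(7, 37)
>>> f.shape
(37, 37, 7)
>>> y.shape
(37, 11)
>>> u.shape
(11, 37, 37)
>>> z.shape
(37, 13, 37)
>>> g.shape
()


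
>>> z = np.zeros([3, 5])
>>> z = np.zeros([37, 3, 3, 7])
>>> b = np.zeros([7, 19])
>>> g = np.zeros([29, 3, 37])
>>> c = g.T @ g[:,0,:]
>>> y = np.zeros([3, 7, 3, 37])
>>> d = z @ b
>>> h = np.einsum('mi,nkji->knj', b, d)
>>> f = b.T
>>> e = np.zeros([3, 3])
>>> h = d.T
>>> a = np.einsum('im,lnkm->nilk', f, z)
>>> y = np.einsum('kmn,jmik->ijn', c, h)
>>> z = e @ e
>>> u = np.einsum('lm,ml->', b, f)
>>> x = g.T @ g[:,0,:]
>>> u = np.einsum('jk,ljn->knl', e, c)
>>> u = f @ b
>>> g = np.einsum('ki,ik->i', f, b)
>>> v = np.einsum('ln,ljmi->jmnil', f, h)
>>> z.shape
(3, 3)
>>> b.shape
(7, 19)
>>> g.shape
(7,)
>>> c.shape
(37, 3, 37)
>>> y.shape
(3, 19, 37)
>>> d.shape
(37, 3, 3, 19)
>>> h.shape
(19, 3, 3, 37)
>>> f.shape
(19, 7)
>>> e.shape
(3, 3)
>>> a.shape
(3, 19, 37, 3)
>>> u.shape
(19, 19)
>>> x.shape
(37, 3, 37)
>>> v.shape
(3, 3, 7, 37, 19)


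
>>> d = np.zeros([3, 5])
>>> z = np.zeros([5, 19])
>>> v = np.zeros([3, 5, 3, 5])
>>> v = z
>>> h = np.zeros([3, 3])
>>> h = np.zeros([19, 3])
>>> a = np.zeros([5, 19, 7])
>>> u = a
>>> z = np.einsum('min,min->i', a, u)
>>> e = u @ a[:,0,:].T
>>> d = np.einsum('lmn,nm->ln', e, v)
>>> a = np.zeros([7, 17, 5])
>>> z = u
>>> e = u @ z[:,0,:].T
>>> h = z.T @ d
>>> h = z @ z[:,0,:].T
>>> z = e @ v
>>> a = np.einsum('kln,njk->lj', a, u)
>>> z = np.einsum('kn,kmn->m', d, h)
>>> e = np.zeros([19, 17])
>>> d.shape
(5, 5)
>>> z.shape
(19,)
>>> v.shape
(5, 19)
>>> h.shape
(5, 19, 5)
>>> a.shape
(17, 19)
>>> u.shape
(5, 19, 7)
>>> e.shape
(19, 17)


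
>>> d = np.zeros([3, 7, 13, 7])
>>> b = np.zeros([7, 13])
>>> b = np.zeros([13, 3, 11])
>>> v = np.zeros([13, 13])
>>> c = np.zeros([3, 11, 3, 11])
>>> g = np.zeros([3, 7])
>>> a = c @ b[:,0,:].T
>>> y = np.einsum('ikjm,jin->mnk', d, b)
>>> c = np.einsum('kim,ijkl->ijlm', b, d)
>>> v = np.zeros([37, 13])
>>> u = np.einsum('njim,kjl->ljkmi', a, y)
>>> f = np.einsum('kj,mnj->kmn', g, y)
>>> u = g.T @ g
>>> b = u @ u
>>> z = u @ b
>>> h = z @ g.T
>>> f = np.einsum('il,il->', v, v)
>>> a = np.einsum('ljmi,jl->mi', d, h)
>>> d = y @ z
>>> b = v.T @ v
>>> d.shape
(7, 11, 7)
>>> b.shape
(13, 13)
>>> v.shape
(37, 13)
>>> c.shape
(3, 7, 7, 11)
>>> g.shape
(3, 7)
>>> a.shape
(13, 7)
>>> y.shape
(7, 11, 7)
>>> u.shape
(7, 7)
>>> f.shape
()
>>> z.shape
(7, 7)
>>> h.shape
(7, 3)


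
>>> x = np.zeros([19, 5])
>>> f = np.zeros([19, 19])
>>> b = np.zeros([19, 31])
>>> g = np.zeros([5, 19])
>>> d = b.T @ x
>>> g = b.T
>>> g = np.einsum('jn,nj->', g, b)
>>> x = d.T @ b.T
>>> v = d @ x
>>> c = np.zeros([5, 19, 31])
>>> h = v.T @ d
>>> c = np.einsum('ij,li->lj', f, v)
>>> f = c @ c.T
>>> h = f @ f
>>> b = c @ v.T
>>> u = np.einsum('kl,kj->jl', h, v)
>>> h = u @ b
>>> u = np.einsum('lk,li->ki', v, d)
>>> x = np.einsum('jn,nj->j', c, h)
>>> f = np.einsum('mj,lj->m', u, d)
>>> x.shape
(31,)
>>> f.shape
(19,)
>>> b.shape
(31, 31)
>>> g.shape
()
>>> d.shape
(31, 5)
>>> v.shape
(31, 19)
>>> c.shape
(31, 19)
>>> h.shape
(19, 31)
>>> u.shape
(19, 5)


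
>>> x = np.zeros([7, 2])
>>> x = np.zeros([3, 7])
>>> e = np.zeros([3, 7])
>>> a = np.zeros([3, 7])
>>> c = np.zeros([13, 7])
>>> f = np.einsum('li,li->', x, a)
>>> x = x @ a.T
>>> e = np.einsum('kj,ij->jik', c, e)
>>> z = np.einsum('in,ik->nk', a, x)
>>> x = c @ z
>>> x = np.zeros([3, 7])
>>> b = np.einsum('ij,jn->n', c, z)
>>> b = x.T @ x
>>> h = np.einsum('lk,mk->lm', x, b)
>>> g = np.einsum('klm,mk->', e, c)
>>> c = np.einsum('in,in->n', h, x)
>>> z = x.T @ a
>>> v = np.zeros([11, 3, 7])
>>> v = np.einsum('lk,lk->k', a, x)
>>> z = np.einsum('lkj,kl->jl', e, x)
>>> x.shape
(3, 7)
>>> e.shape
(7, 3, 13)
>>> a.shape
(3, 7)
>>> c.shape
(7,)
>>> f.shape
()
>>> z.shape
(13, 7)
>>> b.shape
(7, 7)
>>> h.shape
(3, 7)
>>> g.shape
()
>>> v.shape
(7,)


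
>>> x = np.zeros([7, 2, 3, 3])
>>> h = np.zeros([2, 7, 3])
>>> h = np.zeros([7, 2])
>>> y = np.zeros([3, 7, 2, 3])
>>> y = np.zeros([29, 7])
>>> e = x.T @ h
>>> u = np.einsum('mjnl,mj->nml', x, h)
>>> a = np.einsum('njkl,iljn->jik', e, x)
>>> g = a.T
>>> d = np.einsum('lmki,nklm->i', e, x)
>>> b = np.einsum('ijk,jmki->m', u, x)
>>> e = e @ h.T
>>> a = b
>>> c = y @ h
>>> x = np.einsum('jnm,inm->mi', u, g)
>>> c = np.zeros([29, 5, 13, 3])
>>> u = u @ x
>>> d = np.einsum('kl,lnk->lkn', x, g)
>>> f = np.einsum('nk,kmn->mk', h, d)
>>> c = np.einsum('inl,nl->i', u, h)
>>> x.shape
(3, 2)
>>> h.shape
(7, 2)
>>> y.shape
(29, 7)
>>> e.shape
(3, 3, 2, 7)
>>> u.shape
(3, 7, 2)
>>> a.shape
(2,)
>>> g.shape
(2, 7, 3)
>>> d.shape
(2, 3, 7)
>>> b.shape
(2,)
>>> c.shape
(3,)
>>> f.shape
(3, 2)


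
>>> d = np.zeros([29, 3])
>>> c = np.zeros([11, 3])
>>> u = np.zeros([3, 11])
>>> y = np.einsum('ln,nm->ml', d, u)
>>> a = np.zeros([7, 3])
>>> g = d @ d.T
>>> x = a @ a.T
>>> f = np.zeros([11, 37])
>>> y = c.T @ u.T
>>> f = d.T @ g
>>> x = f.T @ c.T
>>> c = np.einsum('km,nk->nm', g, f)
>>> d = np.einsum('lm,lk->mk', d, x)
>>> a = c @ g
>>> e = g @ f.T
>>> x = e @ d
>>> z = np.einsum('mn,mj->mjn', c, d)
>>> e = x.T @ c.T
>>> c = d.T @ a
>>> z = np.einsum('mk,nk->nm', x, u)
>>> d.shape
(3, 11)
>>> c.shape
(11, 29)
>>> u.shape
(3, 11)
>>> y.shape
(3, 3)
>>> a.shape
(3, 29)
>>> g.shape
(29, 29)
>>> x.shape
(29, 11)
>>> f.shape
(3, 29)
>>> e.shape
(11, 3)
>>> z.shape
(3, 29)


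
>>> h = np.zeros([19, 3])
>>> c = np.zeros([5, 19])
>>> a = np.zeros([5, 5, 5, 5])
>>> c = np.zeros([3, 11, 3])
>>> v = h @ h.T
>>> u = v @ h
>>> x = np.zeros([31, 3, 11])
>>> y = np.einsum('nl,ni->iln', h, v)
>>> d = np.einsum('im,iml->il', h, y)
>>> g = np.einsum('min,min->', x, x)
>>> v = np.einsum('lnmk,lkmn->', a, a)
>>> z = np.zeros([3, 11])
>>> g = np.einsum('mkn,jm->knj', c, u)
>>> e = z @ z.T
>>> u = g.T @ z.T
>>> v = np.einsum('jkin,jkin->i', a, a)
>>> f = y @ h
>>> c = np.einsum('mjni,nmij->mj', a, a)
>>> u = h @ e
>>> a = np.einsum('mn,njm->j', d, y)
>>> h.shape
(19, 3)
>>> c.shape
(5, 5)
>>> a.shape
(3,)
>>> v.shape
(5,)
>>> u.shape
(19, 3)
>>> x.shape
(31, 3, 11)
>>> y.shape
(19, 3, 19)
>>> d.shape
(19, 19)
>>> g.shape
(11, 3, 19)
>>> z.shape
(3, 11)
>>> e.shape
(3, 3)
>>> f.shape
(19, 3, 3)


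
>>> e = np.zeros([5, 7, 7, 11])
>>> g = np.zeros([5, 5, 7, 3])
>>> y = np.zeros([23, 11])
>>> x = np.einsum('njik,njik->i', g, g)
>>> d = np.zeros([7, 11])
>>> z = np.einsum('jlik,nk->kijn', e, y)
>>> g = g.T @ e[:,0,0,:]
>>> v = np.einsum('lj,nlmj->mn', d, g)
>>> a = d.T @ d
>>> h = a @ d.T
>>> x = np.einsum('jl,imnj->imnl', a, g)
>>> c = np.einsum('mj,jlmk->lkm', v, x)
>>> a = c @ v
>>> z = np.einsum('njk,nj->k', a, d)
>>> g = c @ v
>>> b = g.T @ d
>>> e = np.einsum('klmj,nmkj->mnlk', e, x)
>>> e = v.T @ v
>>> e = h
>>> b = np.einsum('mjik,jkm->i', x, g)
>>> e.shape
(11, 7)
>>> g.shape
(7, 11, 3)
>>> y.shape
(23, 11)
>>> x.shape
(3, 7, 5, 11)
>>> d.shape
(7, 11)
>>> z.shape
(3,)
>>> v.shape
(5, 3)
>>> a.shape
(7, 11, 3)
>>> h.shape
(11, 7)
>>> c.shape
(7, 11, 5)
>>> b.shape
(5,)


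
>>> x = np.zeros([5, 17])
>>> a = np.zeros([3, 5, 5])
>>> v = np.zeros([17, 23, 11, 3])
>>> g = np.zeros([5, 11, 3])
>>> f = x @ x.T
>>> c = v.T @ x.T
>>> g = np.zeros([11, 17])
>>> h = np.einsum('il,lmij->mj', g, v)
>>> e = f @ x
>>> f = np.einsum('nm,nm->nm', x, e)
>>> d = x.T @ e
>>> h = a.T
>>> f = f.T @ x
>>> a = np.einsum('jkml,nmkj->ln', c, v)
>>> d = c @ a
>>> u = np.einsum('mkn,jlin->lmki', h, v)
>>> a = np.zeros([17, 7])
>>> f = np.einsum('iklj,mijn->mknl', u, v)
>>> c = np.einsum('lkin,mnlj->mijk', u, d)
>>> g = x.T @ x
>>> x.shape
(5, 17)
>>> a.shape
(17, 7)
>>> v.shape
(17, 23, 11, 3)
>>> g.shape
(17, 17)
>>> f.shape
(17, 5, 3, 5)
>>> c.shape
(3, 5, 17, 5)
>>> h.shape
(5, 5, 3)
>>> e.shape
(5, 17)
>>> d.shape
(3, 11, 23, 17)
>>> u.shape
(23, 5, 5, 11)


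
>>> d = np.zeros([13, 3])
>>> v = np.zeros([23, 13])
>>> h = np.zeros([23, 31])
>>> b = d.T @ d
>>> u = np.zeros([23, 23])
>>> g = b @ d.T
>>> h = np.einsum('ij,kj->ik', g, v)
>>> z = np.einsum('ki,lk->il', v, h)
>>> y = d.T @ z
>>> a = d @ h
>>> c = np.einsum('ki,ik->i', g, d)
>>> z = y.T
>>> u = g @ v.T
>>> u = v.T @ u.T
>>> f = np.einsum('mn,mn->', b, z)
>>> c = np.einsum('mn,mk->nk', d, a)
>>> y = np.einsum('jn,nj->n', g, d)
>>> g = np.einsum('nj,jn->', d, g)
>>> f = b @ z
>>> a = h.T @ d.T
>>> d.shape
(13, 3)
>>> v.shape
(23, 13)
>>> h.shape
(3, 23)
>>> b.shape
(3, 3)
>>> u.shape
(13, 3)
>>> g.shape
()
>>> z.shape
(3, 3)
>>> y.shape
(13,)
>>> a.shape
(23, 13)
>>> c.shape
(3, 23)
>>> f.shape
(3, 3)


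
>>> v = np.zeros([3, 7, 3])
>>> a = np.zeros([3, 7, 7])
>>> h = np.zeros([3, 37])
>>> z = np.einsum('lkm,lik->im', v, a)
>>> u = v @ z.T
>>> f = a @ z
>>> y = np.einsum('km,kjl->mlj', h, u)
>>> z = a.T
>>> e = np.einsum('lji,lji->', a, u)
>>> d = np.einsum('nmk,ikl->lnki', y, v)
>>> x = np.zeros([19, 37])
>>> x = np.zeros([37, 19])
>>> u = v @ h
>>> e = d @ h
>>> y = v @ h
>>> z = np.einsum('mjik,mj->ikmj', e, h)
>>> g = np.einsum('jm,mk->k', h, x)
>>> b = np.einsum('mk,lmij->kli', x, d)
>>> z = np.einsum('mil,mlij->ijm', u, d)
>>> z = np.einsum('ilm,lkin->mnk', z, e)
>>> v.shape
(3, 7, 3)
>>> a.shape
(3, 7, 7)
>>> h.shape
(3, 37)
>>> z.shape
(3, 37, 37)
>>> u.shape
(3, 7, 37)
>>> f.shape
(3, 7, 3)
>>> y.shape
(3, 7, 37)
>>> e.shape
(3, 37, 7, 37)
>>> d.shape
(3, 37, 7, 3)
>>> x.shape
(37, 19)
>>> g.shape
(19,)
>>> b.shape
(19, 3, 7)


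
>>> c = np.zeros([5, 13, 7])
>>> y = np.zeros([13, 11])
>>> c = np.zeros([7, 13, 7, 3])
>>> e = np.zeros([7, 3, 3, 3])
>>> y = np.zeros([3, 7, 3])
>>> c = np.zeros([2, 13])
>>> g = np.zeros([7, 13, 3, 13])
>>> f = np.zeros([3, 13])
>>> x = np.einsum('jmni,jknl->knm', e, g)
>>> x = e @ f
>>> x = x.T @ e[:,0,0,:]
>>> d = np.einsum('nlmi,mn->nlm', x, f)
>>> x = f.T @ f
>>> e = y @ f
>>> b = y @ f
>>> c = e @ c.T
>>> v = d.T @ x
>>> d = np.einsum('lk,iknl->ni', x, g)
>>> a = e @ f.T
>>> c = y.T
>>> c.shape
(3, 7, 3)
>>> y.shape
(3, 7, 3)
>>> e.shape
(3, 7, 13)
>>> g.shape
(7, 13, 3, 13)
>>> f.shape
(3, 13)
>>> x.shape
(13, 13)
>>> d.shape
(3, 7)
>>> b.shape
(3, 7, 13)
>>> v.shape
(3, 3, 13)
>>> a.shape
(3, 7, 3)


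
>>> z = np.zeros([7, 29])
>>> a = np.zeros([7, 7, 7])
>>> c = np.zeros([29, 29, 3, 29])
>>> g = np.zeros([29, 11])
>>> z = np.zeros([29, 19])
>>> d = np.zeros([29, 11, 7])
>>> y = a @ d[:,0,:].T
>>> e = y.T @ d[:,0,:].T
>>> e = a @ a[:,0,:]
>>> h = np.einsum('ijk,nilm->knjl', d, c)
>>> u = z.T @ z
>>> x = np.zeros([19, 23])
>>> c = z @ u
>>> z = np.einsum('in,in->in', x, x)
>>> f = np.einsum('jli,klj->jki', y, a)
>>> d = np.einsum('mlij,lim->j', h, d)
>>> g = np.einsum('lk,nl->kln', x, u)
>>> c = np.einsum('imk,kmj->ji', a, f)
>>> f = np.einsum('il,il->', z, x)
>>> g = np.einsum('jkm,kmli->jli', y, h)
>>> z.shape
(19, 23)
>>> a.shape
(7, 7, 7)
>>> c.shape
(29, 7)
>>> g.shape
(7, 11, 3)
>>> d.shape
(3,)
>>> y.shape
(7, 7, 29)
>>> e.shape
(7, 7, 7)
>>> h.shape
(7, 29, 11, 3)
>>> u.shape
(19, 19)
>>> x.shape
(19, 23)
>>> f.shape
()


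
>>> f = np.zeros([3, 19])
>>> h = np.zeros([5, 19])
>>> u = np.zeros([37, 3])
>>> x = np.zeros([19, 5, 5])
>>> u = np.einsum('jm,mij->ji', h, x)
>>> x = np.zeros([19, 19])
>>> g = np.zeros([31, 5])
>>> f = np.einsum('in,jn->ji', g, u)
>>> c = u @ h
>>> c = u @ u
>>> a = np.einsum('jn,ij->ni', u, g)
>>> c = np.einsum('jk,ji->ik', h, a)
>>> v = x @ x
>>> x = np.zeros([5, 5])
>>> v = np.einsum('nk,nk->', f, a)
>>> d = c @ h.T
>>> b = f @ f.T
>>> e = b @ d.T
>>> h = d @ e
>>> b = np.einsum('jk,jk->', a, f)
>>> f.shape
(5, 31)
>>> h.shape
(31, 31)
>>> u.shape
(5, 5)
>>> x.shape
(5, 5)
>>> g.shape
(31, 5)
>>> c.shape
(31, 19)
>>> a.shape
(5, 31)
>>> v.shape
()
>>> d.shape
(31, 5)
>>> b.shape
()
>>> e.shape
(5, 31)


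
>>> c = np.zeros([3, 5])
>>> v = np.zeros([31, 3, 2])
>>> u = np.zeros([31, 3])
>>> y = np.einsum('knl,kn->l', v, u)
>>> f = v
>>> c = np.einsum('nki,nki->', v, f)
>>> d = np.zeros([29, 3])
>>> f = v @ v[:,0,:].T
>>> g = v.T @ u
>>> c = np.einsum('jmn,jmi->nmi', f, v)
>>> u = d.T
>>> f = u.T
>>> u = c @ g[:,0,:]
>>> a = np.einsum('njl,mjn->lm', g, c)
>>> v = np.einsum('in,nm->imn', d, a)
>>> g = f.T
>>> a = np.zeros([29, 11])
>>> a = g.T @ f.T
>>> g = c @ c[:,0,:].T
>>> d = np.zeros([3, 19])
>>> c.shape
(31, 3, 2)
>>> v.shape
(29, 31, 3)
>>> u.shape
(31, 3, 3)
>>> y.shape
(2,)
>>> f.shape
(29, 3)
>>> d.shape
(3, 19)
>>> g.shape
(31, 3, 31)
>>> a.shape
(29, 29)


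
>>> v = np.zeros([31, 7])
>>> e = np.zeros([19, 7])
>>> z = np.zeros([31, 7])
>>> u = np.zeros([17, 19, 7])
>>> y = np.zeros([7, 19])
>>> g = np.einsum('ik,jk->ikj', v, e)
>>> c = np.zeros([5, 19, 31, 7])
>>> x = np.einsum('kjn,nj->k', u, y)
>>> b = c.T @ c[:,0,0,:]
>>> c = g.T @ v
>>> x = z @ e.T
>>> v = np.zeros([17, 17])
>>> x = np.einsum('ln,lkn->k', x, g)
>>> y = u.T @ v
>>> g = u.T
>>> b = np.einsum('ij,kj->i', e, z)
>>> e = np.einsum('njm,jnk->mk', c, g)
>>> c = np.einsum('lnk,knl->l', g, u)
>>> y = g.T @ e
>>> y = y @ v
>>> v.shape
(17, 17)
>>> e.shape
(7, 17)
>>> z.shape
(31, 7)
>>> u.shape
(17, 19, 7)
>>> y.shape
(17, 19, 17)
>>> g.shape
(7, 19, 17)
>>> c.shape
(7,)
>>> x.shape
(7,)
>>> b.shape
(19,)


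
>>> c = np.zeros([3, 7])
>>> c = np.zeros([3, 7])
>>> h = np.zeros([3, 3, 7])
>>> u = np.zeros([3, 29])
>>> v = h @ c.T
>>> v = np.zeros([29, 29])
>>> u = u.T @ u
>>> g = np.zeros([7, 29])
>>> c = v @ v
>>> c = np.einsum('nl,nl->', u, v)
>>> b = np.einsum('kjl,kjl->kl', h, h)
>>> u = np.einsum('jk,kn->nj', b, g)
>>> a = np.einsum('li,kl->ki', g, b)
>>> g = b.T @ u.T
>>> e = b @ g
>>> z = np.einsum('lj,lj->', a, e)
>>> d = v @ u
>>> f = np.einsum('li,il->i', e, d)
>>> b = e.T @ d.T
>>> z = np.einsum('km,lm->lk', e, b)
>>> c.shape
()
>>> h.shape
(3, 3, 7)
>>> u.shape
(29, 3)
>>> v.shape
(29, 29)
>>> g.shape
(7, 29)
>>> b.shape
(29, 29)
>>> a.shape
(3, 29)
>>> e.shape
(3, 29)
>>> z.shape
(29, 3)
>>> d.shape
(29, 3)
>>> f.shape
(29,)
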